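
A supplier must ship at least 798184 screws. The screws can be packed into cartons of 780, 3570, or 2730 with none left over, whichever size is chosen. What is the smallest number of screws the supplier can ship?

The number of screws must be a common multiple of 780, 3570, and 2730, so a multiple of their LCM.
780 = 2^2 × 3 × 5 × 13
3570 = 2 × 3 × 5 × 7 × 17
2730 = 2 × 3 × 5 × 7 × 13
LCM(780, 3570, 2730) = 2^2 × 3 × 5 × 7 × 13 × 17 = 92820.
Smallest multiple of 92820 that is ≥ 798184: ⌈798184/92820⌉ × 92820 = 9 × 92820 = 835380.

835380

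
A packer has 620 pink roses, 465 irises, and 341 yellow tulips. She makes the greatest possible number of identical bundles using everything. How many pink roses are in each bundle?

20

Number of bundles = gcd(620, 465, 341).
620 = 2^2 × 5 × 31
465 = 3 × 5 × 31
341 = 11 × 31
gcd(620, 465, 341) = 31.
pink roses per bundle = 620 / 31 = 20.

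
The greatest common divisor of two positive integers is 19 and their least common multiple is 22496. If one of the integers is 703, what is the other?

608

For two integers, gcd × lcm = product, so the other is (19 × 22496) / 703 = 427424 / 703 = 608.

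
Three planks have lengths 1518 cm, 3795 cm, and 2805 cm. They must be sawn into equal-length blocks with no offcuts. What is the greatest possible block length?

33 cm

This is the greatest common divisor of 1518, 3795, and 2805.
1518 = 2 × 3 × 11 × 23
3795 = 3 × 5 × 11 × 23
2805 = 3 × 5 × 11 × 17
gcd(1518, 3795, 2805) = 3 × 11 = 33.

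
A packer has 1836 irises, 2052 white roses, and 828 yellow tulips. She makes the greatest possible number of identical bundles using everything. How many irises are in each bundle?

51

Number of bundles = gcd(1836, 2052, 828).
1836 = 2^2 × 3^3 × 17
2052 = 2^2 × 3^3 × 19
828 = 2^2 × 3^2 × 23
gcd(1836, 2052, 828) = 2^2 × 3^2 = 36.
irises per bundle = 1836 / 36 = 51.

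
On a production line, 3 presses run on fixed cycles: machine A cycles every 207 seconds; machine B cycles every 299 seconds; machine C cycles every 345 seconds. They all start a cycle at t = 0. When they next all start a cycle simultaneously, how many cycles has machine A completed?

The first common completion time is the LCM of the periods.
207 = 3^2 × 23
299 = 13 × 23
345 = 3 × 5 × 23
LCM(207, 299, 345) = 3^2 × 5 × 13 × 23 = 13455.
Cycles for period 207: 13455 / 207 = 65.

65 cycles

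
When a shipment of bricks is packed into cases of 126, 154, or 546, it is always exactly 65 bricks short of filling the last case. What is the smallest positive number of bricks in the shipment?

17953

Being 65 short of a full case of size k means N ≡ −65 (mod k), i.e. N + 65 is a multiple of each size.
126 = 2 × 3^2 × 7
154 = 2 × 7 × 11
546 = 2 × 3 × 7 × 13
LCM(126, 154, 546) = 2 × 3^2 × 7 × 11 × 13 = 18018.
Smallest positive N is 18018 − 65 = 17953.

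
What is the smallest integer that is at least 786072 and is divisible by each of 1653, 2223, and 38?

902538

The integer must be a common multiple of 1653, 2223, and 38, so a multiple of their LCM.
1653 = 3 × 19 × 29
2223 = 3^2 × 13 × 19
38 = 2 × 19
LCM(1653, 2223, 38) = 2 × 3^2 × 13 × 19 × 29 = 128934.
Smallest multiple of 128934 that is ≥ 786072: ⌈786072/128934⌉ × 128934 = 7 × 128934 = 902538.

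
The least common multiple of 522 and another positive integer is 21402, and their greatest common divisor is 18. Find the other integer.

738

gcd × lcm = product of the two integers, so the other integer is (18 × 21402) / 522 = 738.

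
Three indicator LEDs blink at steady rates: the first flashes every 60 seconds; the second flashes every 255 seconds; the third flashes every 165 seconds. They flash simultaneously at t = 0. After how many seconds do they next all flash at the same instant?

They coincide at every common multiple of the periods; the first is the LCM.
60 = 2^2 × 3 × 5
255 = 3 × 5 × 17
165 = 3 × 5 × 11
LCM(60, 255, 165) = 2^2 × 3 × 5 × 11 × 17 = 11220.

11220 seconds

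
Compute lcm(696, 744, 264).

696 = 2^3 × 3 × 29
744 = 2^3 × 3 × 31
264 = 2^3 × 3 × 11
LCM(696, 744, 264) = 2^3 × 3 × 11 × 29 × 31 = 237336.

237336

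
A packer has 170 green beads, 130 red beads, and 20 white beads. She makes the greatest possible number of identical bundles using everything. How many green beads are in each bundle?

17

Number of bundles = gcd(170, 130, 20).
170 = 2 × 5 × 17
130 = 2 × 5 × 13
20 = 2^2 × 5
gcd(170, 130, 20) = 2 × 5 = 10.
green beads per bundle = 170 / 10 = 17.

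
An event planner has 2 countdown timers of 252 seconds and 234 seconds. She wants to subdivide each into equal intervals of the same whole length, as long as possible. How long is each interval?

By the Euclidean algorithm:
252 = 1 × 234 + 18
234 = 13 × 18 + 0
gcd(252, 234) = 18.

18 seconds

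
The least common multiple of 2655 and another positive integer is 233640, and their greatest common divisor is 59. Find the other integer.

gcd × lcm = product of the two integers, so the other integer is (59 × 233640) / 2655 = 5192.

5192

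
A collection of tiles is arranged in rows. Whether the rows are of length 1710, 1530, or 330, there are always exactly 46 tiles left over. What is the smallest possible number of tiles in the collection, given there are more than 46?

319816

N − 46 must be a common multiple of 1710, 1530, and 330.
1710 = 2 × 3^2 × 5 × 19
1530 = 2 × 3^2 × 5 × 17
330 = 2 × 3 × 5 × 11
LCM(1710, 1530, 330) = 2 × 3^2 × 5 × 11 × 17 × 19 = 319770.
Smallest N > 46 is LCM + 46 = 319770 + 46 = 319816.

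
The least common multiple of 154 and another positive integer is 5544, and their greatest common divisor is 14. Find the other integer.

504

gcd × lcm = product of the two integers, so the other integer is (14 × 5544) / 154 = 504.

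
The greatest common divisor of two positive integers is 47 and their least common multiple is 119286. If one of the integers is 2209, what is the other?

2538

For two integers, gcd × lcm = product, so the other is (47 × 119286) / 2209 = 5606442 / 2209 = 2538.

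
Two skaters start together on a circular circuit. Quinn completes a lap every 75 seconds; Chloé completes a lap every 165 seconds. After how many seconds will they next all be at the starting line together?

825 seconds

The first simultaneous occurrence is after LCM of the individual periods.
75 = 3 × 5^2
165 = 3 × 5 × 11
LCM(75, 165) = 3 × 5^2 × 11 = 825.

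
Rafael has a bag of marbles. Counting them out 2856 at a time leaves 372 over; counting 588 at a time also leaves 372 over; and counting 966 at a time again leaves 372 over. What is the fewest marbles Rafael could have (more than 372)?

460188

N − 372 must be a common multiple of 2856, 588, and 966.
2856 = 2^3 × 3 × 7 × 17
588 = 2^2 × 3 × 7^2
966 = 2 × 3 × 7 × 23
LCM(2856, 588, 966) = 2^3 × 3 × 7^2 × 17 × 23 = 459816.
Smallest N > 372 is LCM + 372 = 459816 + 372 = 460188.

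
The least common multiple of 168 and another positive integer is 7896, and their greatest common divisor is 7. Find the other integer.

329

gcd × lcm = product of the two integers, so the other integer is (7 × 7896) / 168 = 329.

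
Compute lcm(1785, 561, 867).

333795

1785 = 3 × 5 × 7 × 17
561 = 3 × 11 × 17
867 = 3 × 17^2
LCM(1785, 561, 867) = 3 × 5 × 7 × 11 × 17^2 = 333795.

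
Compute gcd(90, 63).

90 = 2 × 3^2 × 5
63 = 3^2 × 7
gcd(90, 63) = 3^2 = 9.

9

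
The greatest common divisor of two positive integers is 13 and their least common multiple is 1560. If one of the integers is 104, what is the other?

For two integers, gcd × lcm = product, so the other is (13 × 1560) / 104 = 20280 / 104 = 195.

195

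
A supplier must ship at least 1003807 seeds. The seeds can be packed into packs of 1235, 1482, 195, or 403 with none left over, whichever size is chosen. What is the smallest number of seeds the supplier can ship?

The number of seeds must be a common multiple of 1235, 1482, 195, and 403, so a multiple of their LCM.
1235 = 5 × 13 × 19
1482 = 2 × 3 × 13 × 19
195 = 3 × 5 × 13
403 = 13 × 31
LCM(1235, 1482, 195, 403) = 2 × 3 × 5 × 13 × 19 × 31 = 229710.
Smallest multiple of 229710 that is ≥ 1003807: ⌈1003807/229710⌉ × 229710 = 5 × 229710 = 1148550.

1148550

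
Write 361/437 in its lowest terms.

19/23

361 = 19^2
437 = 19 × 23
gcd(361, 437) = 19.
Divide numerator and denominator by 19: 361/437 = 19/23.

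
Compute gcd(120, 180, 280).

20

120 = 2^3 × 3 × 5
180 = 2^2 × 3^2 × 5
280 = 2^3 × 5 × 7
gcd(120, 180, 280) = 2^2 × 5 = 20.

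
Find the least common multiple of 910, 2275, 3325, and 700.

910 = 2 × 5 × 7 × 13
2275 = 5^2 × 7 × 13
3325 = 5^2 × 7 × 19
700 = 2^2 × 5^2 × 7
LCM(910, 2275, 3325, 700) = 2^2 × 5^2 × 7 × 13 × 19 = 172900.

172900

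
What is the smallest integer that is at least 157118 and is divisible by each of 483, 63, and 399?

165186

The integer must be a common multiple of 483, 63, and 399, so a multiple of their LCM.
483 = 3 × 7 × 23
63 = 3^2 × 7
399 = 3 × 7 × 19
LCM(483, 63, 399) = 3^2 × 7 × 19 × 23 = 27531.
Smallest multiple of 27531 that is ≥ 157118: ⌈157118/27531⌉ × 27531 = 6 × 27531 = 165186.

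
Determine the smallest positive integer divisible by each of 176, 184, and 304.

76912

176 = 2^4 × 11
184 = 2^3 × 23
304 = 2^4 × 19
LCM(176, 184, 304) = 2^4 × 11 × 19 × 23 = 76912.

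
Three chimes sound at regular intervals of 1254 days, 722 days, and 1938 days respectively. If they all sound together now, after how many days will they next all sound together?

405042 days

We need the least common multiple of the intervals.
1254 = 2 × 3 × 11 × 19
722 = 2 × 19^2
1938 = 2 × 3 × 17 × 19
LCM(1254, 722, 1938) = 2 × 3 × 11 × 17 × 19^2 = 405042.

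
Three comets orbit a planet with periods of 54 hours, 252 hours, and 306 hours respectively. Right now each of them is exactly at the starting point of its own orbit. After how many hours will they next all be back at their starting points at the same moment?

12852 hours

We need the least common multiple of the intervals.
54 = 2 × 3^3
252 = 2^2 × 3^2 × 7
306 = 2 × 3^2 × 17
LCM(54, 252, 306) = 2^2 × 3^3 × 7 × 17 = 12852.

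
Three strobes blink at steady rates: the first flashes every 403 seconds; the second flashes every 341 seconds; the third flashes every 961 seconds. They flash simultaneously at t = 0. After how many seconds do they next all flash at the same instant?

The first simultaneous occurrence is after LCM of the individual periods.
403 = 13 × 31
341 = 11 × 31
961 = 31^2
LCM(403, 341, 961) = 11 × 13 × 31^2 = 137423.

137423 seconds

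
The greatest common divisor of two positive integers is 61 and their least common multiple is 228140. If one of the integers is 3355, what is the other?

For two integers, gcd × lcm = product, so the other is (61 × 228140) / 3355 = 13916540 / 3355 = 4148.

4148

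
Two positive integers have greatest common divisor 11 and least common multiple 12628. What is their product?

For any two positive integers, gcd × lcm = product = 11 × 12628 = 138908.

138908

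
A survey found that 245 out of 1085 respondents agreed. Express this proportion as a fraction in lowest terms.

7/31

245 = 5 × 7^2
1085 = 5 × 7 × 31
gcd(245, 1085) = 5 × 7 = 35.
Divide numerator and denominator by 35: 245/1085 = 7/31.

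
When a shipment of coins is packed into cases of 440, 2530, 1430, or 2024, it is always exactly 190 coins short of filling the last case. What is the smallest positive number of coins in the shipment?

Being 190 short of a full case of size k means N ≡ −190 (mod k), i.e. N + 190 is a multiple of each size.
440 = 2^3 × 5 × 11
2530 = 2 × 5 × 11 × 23
1430 = 2 × 5 × 11 × 13
2024 = 2^3 × 11 × 23
LCM(440, 2530, 1430, 2024) = 2^3 × 5 × 11 × 13 × 23 = 131560.
Smallest positive N is 131560 − 190 = 131370.

131370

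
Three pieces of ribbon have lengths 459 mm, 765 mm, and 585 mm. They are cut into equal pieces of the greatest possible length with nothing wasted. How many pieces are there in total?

201

Piece length = gcd(459, 765, 585).
459 = 3^3 × 17
765 = 3^2 × 5 × 17
585 = 3^2 × 5 × 13
gcd(459, 765, 585) = 3^2 = 9.
Total pieces = 459/9 + 765/9 + 585/9 = 51 + 85 + 65 = 201.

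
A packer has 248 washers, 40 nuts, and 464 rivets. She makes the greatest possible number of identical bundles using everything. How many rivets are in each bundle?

58

Number of bundles = gcd(248, 40, 464).
248 = 2^3 × 31
40 = 2^3 × 5
464 = 2^4 × 29
gcd(248, 40, 464) = 2^3 = 8.
rivets per bundle = 464 / 8 = 58.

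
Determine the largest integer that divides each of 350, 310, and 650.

350 = 2 × 5^2 × 7
310 = 2 × 5 × 31
650 = 2 × 5^2 × 13
gcd(350, 310, 650) = 2 × 5 = 10.

10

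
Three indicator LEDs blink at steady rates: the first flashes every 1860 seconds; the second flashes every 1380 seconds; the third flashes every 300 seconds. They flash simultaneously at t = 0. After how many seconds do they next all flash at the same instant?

We need the least common multiple of the intervals.
1860 = 2^2 × 3 × 5 × 31
1380 = 2^2 × 3 × 5 × 23
300 = 2^2 × 3 × 5^2
LCM(1860, 1380, 300) = 2^2 × 3 × 5^2 × 23 × 31 = 213900.

213900 seconds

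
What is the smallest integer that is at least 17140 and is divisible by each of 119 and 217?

The integer must be a common multiple of 119 and 217, so a multiple of their LCM.
119 = 7 × 17
217 = 7 × 31
LCM(119, 217) = 7 × 17 × 31 = 3689.
Smallest multiple of 3689 that is ≥ 17140: ⌈17140/3689⌉ × 3689 = 5 × 3689 = 18445.

18445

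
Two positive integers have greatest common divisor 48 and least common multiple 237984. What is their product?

11423232

For any two positive integers, gcd × lcm = product = 48 × 237984 = 11423232.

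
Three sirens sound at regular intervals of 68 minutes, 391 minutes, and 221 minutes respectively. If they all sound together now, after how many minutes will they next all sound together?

20332 minutes

We need the least common multiple of the intervals.
68 = 2^2 × 17
391 = 17 × 23
221 = 13 × 17
LCM(68, 391, 221) = 2^2 × 13 × 17 × 23 = 20332.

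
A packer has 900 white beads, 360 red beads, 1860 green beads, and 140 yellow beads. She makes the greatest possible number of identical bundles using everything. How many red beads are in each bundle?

18

Number of bundles = gcd(900, 360, 1860, 140).
900 = 2^2 × 3^2 × 5^2
360 = 2^3 × 3^2 × 5
1860 = 2^2 × 3 × 5 × 31
140 = 2^2 × 5 × 7
gcd(900, 360, 1860, 140) = 2^2 × 5 = 20.
red beads per bundle = 360 / 20 = 18.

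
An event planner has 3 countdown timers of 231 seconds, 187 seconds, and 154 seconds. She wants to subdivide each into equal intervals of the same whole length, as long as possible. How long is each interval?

11 seconds

The interval must divide each timer length; the longest such is the gcd.
231 = 3 × 7 × 11
187 = 11 × 17
154 = 2 × 7 × 11
gcd(231, 187, 154) = 11.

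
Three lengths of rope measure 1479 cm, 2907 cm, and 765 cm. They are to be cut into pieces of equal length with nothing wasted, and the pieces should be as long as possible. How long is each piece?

51 cm

Each piece length must divide every original length, so the longest possible is gcd(1479, 2907, 765).
1479 = 3 × 17 × 29
2907 = 3^2 × 17 × 19
765 = 3^2 × 5 × 17
gcd(1479, 2907, 765) = 3 × 17 = 51.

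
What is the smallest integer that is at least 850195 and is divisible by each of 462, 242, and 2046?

945252

The integer must be a common multiple of 462, 242, and 2046, so a multiple of their LCM.
462 = 2 × 3 × 7 × 11
242 = 2 × 11^2
2046 = 2 × 3 × 11 × 31
LCM(462, 242, 2046) = 2 × 3 × 7 × 11^2 × 31 = 157542.
Smallest multiple of 157542 that is ≥ 850195: ⌈850195/157542⌉ × 157542 = 6 × 157542 = 945252.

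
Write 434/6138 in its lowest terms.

434 = 2 × 7 × 31
6138 = 2 × 3^2 × 11 × 31
gcd(434, 6138) = 2 × 31 = 62.
Divide numerator and denominator by 62: 434/6138 = 7/99.

7/99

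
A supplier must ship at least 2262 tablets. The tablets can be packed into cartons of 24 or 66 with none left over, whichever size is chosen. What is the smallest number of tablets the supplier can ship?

2376

The number of tablets must be a common multiple of 24 and 66, so a multiple of their LCM.
24 = 2^3 × 3
66 = 2 × 3 × 11
LCM(24, 66) = 2^3 × 3 × 11 = 264.
Smallest multiple of 264 that is ≥ 2262: ⌈2262/264⌉ × 264 = 9 × 264 = 2376.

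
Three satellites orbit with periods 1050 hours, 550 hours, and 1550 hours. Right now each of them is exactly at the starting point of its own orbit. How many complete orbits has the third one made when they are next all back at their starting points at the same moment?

231 orbits

All finish a whole number of cycles simultaneously at t = LCM of the periods.
1050 = 2 × 3 × 5^2 × 7
550 = 2 × 5^2 × 11
1550 = 2 × 5^2 × 31
LCM(1050, 550, 1550) = 2 × 3 × 5^2 × 7 × 11 × 31 = 358050.
Orbits for period 1550: 358050 / 1550 = 231.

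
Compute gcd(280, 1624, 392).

56

280 = 2^3 × 5 × 7
1624 = 2^3 × 7 × 29
392 = 2^3 × 7^2
gcd(280, 1624, 392) = 2^3 × 7 = 56.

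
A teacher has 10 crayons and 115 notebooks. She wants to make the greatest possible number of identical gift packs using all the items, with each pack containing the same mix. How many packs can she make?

5 packs

The pack count must divide each quantity, so the greatest is gcd(10, 115).
10 = 2 × 5
115 = 5 × 23
gcd(10, 115) = 5.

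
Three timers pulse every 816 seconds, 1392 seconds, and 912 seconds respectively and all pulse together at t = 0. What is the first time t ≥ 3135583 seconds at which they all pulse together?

3147312 seconds

Joint pulses occur at multiples of LCM(816, 1392, 912).
816 = 2^4 × 3 × 17
1392 = 2^4 × 3 × 29
912 = 2^4 × 3 × 19
LCM(816, 1392, 912) = 2^4 × 3 × 17 × 19 × 29 = 449616.
Smallest multiple of 449616 that is ≥ 3135583: ⌈3135583/449616⌉ × 449616 = 7 × 449616 = 3147312.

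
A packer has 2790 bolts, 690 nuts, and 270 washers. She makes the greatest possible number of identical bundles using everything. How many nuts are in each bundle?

Number of bundles = gcd(2790, 690, 270).
2790 = 2 × 3^2 × 5 × 31
690 = 2 × 3 × 5 × 23
270 = 2 × 3^3 × 5
gcd(2790, 690, 270) = 2 × 3 × 5 = 30.
nuts per bundle = 690 / 30 = 23.

23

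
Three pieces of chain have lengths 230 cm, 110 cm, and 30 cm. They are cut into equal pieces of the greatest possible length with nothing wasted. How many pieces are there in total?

Piece length = gcd(230, 110, 30).
230 = 2 × 5 × 23
110 = 2 × 5 × 11
30 = 2 × 3 × 5
gcd(230, 110, 30) = 2 × 5 = 10.
Total pieces = 230/10 + 110/10 + 30/10 = 23 + 11 + 3 = 37.

37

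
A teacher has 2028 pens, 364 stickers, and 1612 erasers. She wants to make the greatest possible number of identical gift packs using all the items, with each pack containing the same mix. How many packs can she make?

52 packs

The pack count must divide each quantity, so the greatest is gcd(2028, 364, 1612).
2028 = 2^2 × 3 × 13^2
364 = 2^2 × 7 × 13
1612 = 2^2 × 13 × 31
gcd(2028, 364, 1612) = 2^2 × 13 = 52.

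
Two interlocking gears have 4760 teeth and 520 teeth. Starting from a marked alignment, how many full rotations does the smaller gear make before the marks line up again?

119 rotations

They are all back at their starting positions together after one LCM of the periods.
4760 = 2^3 × 5 × 7 × 17
520 = 2^3 × 5 × 13
LCM(4760, 520) = 2^3 × 5 × 7 × 13 × 17 = 61880.
Rotations for period 520: 61880 / 520 = 119.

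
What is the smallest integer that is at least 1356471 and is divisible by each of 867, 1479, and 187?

1382865

The integer must be a common multiple of 867, 1479, and 187, so a multiple of their LCM.
867 = 3 × 17^2
1479 = 3 × 17 × 29
187 = 11 × 17
LCM(867, 1479, 187) = 3 × 11 × 17^2 × 29 = 276573.
Smallest multiple of 276573 that is ≥ 1356471: ⌈1356471/276573⌉ × 276573 = 5 × 276573 = 1382865.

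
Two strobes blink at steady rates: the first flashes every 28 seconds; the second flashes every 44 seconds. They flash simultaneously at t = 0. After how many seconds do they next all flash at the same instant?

We need the least common multiple of the intervals.
28 = 2^2 × 7
44 = 2^2 × 11
LCM(28, 44) = 2^2 × 7 × 11 = 308.

308 seconds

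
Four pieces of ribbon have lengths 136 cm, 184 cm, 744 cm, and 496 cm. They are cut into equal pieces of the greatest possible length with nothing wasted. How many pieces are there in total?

Piece length = gcd(136, 184, 744, 496).
136 = 2^3 × 17
184 = 2^3 × 23
744 = 2^3 × 3 × 31
496 = 2^4 × 31
gcd(136, 184, 744, 496) = 2^3 = 8.
Total pieces = 136/8 + 184/8 + 744/8 + 496/8 = 17 + 23 + 93 + 62 = 195.

195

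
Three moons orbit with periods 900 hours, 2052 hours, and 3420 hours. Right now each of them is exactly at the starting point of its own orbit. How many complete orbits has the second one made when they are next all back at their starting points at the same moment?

All finish a whole number of cycles simultaneously at t = LCM of the periods.
900 = 2^2 × 3^2 × 5^2
2052 = 2^2 × 3^3 × 19
3420 = 2^2 × 3^2 × 5 × 19
LCM(900, 2052, 3420) = 2^2 × 3^3 × 5^2 × 19 = 51300.
Orbits for period 2052: 51300 / 2052 = 25.

25 orbits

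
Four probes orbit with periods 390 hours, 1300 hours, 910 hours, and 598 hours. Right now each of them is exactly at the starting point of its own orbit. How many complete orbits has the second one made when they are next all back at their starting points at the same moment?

They are all back at their starting positions together after one LCM of the periods.
390 = 2 × 3 × 5 × 13
1300 = 2^2 × 5^2 × 13
910 = 2 × 5 × 7 × 13
598 = 2 × 13 × 23
LCM(390, 1300, 910, 598) = 2^2 × 3 × 5^2 × 7 × 13 × 23 = 627900.
Orbits for period 1300: 627900 / 1300 = 483.

483 orbits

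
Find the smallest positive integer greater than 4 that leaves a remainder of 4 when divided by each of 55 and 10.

N − 4 must be a common multiple of 55 and 10.
55 = 5 × 11
10 = 2 × 5
LCM(55, 10) = 2 × 5 × 11 = 110.
Smallest N > 4 is LCM + 4 = 110 + 4 = 114.

114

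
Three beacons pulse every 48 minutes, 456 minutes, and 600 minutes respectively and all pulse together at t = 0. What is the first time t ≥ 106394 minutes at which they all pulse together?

114000 minutes

Joint pulses occur at multiples of LCM(48, 456, 600).
48 = 2^4 × 3
456 = 2^3 × 3 × 19
600 = 2^3 × 3 × 5^2
LCM(48, 456, 600) = 2^4 × 3 × 5^2 × 19 = 22800.
Smallest multiple of 22800 that is ≥ 106394: ⌈106394/22800⌉ × 22800 = 5 × 22800 = 114000.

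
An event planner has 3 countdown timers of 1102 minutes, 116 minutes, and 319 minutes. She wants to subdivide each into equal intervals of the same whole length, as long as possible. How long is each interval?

The interval must divide each timer length; the longest such is the gcd.
1102 = 2 × 19 × 29
116 = 2^2 × 29
319 = 11 × 29
gcd(1102, 116, 319) = 29.

29 minutes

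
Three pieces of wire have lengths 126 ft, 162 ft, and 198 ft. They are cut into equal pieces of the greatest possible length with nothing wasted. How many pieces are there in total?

Piece length = gcd(126, 162, 198).
126 = 2 × 3^2 × 7
162 = 2 × 3^4
198 = 2 × 3^2 × 11
gcd(126, 162, 198) = 2 × 3^2 = 18.
Total pieces = 126/18 + 162/18 + 198/18 = 7 + 9 + 11 = 27.

27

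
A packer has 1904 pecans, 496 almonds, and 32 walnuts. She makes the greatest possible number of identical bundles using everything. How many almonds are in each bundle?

Number of bundles = gcd(1904, 496, 32).
1904 = 2^4 × 7 × 17
496 = 2^4 × 31
32 = 2^5
gcd(1904, 496, 32) = 2^4 = 16.
almonds per bundle = 496 / 16 = 31.

31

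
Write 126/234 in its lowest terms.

126 = 2 × 3^2 × 7
234 = 2 × 3^2 × 13
gcd(126, 234) = 2 × 3^2 = 18.
Divide numerator and denominator by 18: 126/234 = 7/13.

7/13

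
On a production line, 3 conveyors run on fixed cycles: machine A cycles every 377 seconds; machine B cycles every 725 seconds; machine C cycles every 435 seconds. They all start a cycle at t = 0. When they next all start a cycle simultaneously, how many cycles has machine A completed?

75 cycles

The first common completion time is the LCM of the periods.
377 = 13 × 29
725 = 5^2 × 29
435 = 3 × 5 × 29
LCM(377, 725, 435) = 3 × 5^2 × 13 × 29 = 28275.
Cycles for period 377: 28275 / 377 = 75.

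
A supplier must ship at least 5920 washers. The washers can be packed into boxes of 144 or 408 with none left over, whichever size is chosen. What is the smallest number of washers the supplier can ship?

7344

The number of washers must be a common multiple of 144 and 408, so a multiple of their LCM.
144 = 2^4 × 3^2
408 = 2^3 × 3 × 17
LCM(144, 408) = 2^4 × 3^2 × 17 = 2448.
Smallest multiple of 2448 that is ≥ 5920: ⌈5920/2448⌉ × 2448 = 3 × 2448 = 7344.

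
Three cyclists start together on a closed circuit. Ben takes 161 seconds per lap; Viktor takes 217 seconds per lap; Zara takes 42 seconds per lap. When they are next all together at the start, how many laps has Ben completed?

186 laps

They are all back at their starting positions together after one LCM of the periods.
161 = 7 × 23
217 = 7 × 31
42 = 2 × 3 × 7
LCM(161, 217, 42) = 2 × 3 × 7 × 23 × 31 = 29946.
Laps for period 161: 29946 / 161 = 186.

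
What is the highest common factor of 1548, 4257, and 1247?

43

1548 = 2^2 × 3^2 × 43
4257 = 3^2 × 11 × 43
1247 = 29 × 43
gcd(1548, 4257, 1247) = 43.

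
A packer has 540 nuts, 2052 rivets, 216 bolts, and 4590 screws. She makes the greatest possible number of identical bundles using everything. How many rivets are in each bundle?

Number of bundles = gcd(540, 2052, 216, 4590).
540 = 2^2 × 3^3 × 5
2052 = 2^2 × 3^3 × 19
216 = 2^3 × 3^3
4590 = 2 × 3^3 × 5 × 17
gcd(540, 2052, 216, 4590) = 2 × 3^3 = 54.
rivets per bundle = 2052 / 54 = 38.

38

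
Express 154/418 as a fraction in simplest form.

154 = 2 × 7 × 11
418 = 2 × 11 × 19
gcd(154, 418) = 2 × 11 = 22.
Divide numerator and denominator by 22: 154/418 = 7/19.

7/19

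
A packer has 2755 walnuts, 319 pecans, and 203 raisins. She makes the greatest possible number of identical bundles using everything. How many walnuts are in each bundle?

Number of bundles = gcd(2755, 319, 203).
2755 = 5 × 19 × 29
319 = 11 × 29
203 = 7 × 29
gcd(2755, 319, 203) = 29.
walnuts per bundle = 2755 / 29 = 95.

95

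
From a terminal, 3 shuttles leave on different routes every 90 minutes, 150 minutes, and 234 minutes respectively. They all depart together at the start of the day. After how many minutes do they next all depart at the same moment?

They coincide at every common multiple of the periods; the first is the LCM.
90 = 2 × 3^2 × 5
150 = 2 × 3 × 5^2
234 = 2 × 3^2 × 13
LCM(90, 150, 234) = 2 × 3^2 × 5^2 × 13 = 5850.

5850 minutes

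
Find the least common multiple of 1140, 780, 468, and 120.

1140 = 2^2 × 3 × 5 × 19
780 = 2^2 × 3 × 5 × 13
468 = 2^2 × 3^2 × 13
120 = 2^3 × 3 × 5
LCM(1140, 780, 468, 120) = 2^3 × 3^2 × 5 × 13 × 19 = 88920.

88920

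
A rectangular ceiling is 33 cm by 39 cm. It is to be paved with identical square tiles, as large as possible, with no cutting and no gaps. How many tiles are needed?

143

Tile side = gcd(33, 39).
33 = 3 × 11
39 = 3 × 13
gcd(33, 39) = 3.
Tiles: (33/3) × (39/3) = 11 × 13 = 143.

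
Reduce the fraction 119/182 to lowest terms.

119 = 7 × 17
182 = 2 × 7 × 13
gcd(119, 182) = 7.
Divide numerator and denominator by 7: 119/182 = 17/26.

17/26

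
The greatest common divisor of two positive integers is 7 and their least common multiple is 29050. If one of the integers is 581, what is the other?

For two integers, gcd × lcm = product, so the other is (7 × 29050) / 581 = 203350 / 581 = 350.

350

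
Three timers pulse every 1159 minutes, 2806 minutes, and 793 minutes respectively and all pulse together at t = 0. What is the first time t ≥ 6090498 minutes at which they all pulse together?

6237738 minutes

Joint pulses occur at multiples of LCM(1159, 2806, 793).
1159 = 19 × 61
2806 = 2 × 23 × 61
793 = 13 × 61
LCM(1159, 2806, 793) = 2 × 13 × 19 × 23 × 61 = 693082.
Smallest multiple of 693082 that is ≥ 6090498: ⌈6090498/693082⌉ × 693082 = 9 × 693082 = 6237738.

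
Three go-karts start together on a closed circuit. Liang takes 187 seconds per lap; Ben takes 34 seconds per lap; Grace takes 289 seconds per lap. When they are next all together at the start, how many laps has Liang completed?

34 laps

The first common completion time is the LCM of the periods.
187 = 11 × 17
34 = 2 × 17
289 = 17^2
LCM(187, 34, 289) = 2 × 11 × 17^2 = 6358.
Laps for period 187: 6358 / 187 = 34.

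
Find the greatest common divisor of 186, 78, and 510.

6

186 = 2 × 3 × 31
78 = 2 × 3 × 13
510 = 2 × 3 × 5 × 17
gcd(186, 78, 510) = 2 × 3 = 6.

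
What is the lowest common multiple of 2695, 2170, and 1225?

2695 = 5 × 7^2 × 11
2170 = 2 × 5 × 7 × 31
1225 = 5^2 × 7^2
LCM(2695, 2170, 1225) = 2 × 5^2 × 7^2 × 11 × 31 = 835450.

835450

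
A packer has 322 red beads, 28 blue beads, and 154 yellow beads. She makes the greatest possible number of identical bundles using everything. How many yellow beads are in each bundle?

Number of bundles = gcd(322, 28, 154).
322 = 2 × 7 × 23
28 = 2^2 × 7
154 = 2 × 7 × 11
gcd(322, 28, 154) = 2 × 7 = 14.
yellow beads per bundle = 154 / 14 = 11.

11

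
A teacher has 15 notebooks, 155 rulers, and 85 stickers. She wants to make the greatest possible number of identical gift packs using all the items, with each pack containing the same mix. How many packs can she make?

The pack count must divide each quantity, so the greatest is gcd(15, 155, 85).
15 = 3 × 5
155 = 5 × 31
85 = 5 × 17
gcd(15, 155, 85) = 5.

5 packs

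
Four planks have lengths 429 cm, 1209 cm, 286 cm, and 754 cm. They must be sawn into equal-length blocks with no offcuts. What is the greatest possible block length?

13 cm

This is the greatest common divisor of 429, 1209, 286, and 754.
429 = 3 × 11 × 13
1209 = 3 × 13 × 31
286 = 2 × 11 × 13
754 = 2 × 13 × 29
gcd(429, 1209, 286, 754) = 13.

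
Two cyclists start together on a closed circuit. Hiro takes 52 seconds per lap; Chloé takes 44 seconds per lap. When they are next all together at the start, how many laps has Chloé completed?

The first common completion time is the LCM of the periods.
52 = 2^2 × 13
44 = 2^2 × 11
LCM(52, 44) = 2^2 × 11 × 13 = 572.
Laps for period 44: 572 / 44 = 13.

13 laps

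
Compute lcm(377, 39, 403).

377 = 13 × 29
39 = 3 × 13
403 = 13 × 31
LCM(377, 39, 403) = 3 × 13 × 29 × 31 = 35061.

35061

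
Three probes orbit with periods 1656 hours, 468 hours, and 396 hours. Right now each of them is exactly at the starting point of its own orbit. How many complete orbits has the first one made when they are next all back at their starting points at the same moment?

143 orbits

The first common completion time is the LCM of the periods.
1656 = 2^3 × 3^2 × 23
468 = 2^2 × 3^2 × 13
396 = 2^2 × 3^2 × 11
LCM(1656, 468, 396) = 2^3 × 3^2 × 11 × 13 × 23 = 236808.
Orbits for period 1656: 236808 / 1656 = 143.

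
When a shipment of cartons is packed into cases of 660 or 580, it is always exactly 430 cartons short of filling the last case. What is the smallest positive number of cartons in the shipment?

18710

Being 430 short of a full case of size k means N ≡ −430 (mod k), i.e. N + 430 is a multiple of each size.
660 = 2^2 × 3 × 5 × 11
580 = 2^2 × 5 × 29
LCM(660, 580) = 2^2 × 3 × 5 × 11 × 29 = 19140.
Smallest positive N is 19140 − 430 = 18710.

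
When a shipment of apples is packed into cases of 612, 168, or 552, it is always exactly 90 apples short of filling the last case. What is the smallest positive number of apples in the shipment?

Being 90 short of a full case of size k means N ≡ −90 (mod k), i.e. N + 90 is a multiple of each size.
612 = 2^2 × 3^2 × 17
168 = 2^3 × 3 × 7
552 = 2^3 × 3 × 23
LCM(612, 168, 552) = 2^3 × 3^2 × 7 × 17 × 23 = 197064.
Smallest positive N is 197064 − 90 = 196974.

196974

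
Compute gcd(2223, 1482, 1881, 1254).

2223 = 3^2 × 13 × 19
1482 = 2 × 3 × 13 × 19
1881 = 3^2 × 11 × 19
1254 = 2 × 3 × 11 × 19
gcd(2223, 1482, 1881, 1254) = 3 × 19 = 57.

57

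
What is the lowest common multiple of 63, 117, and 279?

63 = 3^2 × 7
117 = 3^2 × 13
279 = 3^2 × 31
LCM(63, 117, 279) = 3^2 × 7 × 13 × 31 = 25389.

25389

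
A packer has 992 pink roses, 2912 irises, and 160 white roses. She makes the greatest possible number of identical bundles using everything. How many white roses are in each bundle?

5

Number of bundles = gcd(992, 2912, 160).
992 = 2^5 × 31
2912 = 2^5 × 7 × 13
160 = 2^5 × 5
gcd(992, 2912, 160) = 2^5 = 32.
white roses per bundle = 160 / 32 = 5.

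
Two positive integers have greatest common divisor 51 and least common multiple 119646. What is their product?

For any two positive integers, gcd × lcm = product = 51 × 119646 = 6101946.

6101946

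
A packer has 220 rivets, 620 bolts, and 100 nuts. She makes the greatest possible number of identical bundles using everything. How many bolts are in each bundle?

31

Number of bundles = gcd(220, 620, 100).
220 = 2^2 × 5 × 11
620 = 2^2 × 5 × 31
100 = 2^2 × 5^2
gcd(220, 620, 100) = 2^2 × 5 = 20.
bolts per bundle = 620 / 20 = 31.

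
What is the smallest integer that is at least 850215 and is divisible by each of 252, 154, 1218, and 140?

The integer must be a common multiple of 252, 154, 1218, and 140, so a multiple of their LCM.
252 = 2^2 × 3^2 × 7
154 = 2 × 7 × 11
1218 = 2 × 3 × 7 × 29
140 = 2^2 × 5 × 7
LCM(252, 154, 1218, 140) = 2^2 × 3^2 × 5 × 7 × 11 × 29 = 401940.
Smallest multiple of 401940 that is ≥ 850215: ⌈850215/401940⌉ × 401940 = 3 × 401940 = 1205820.

1205820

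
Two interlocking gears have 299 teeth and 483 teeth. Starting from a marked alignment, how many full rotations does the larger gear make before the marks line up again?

They are all back at their starting positions together after one LCM of the periods.
299 = 13 × 23
483 = 3 × 7 × 23
LCM(299, 483) = 3 × 7 × 13 × 23 = 6279.
Rotations for period 483: 6279 / 483 = 13.

13 rotations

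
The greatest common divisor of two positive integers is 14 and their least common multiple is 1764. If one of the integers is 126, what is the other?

For two integers, gcd × lcm = product, so the other is (14 × 1764) / 126 = 24696 / 126 = 196.

196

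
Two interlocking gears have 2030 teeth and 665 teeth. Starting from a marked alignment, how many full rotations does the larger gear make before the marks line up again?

The first common completion time is the LCM of the periods.
2030 = 2 × 5 × 7 × 29
665 = 5 × 7 × 19
LCM(2030, 665) = 2 × 5 × 7 × 19 × 29 = 38570.
Rotations for period 2030: 38570 / 2030 = 19.

19 rotations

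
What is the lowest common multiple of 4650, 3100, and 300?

4650 = 2 × 3 × 5^2 × 31
3100 = 2^2 × 5^2 × 31
300 = 2^2 × 3 × 5^2
LCM(4650, 3100, 300) = 2^2 × 3 × 5^2 × 31 = 9300.

9300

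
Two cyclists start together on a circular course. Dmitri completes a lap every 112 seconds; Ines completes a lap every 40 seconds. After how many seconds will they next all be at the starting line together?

560 seconds

They coincide at every common multiple of the periods; the first is the LCM.
112 = 2^4 × 7
40 = 2^3 × 5
LCM(112, 40) = 2^4 × 5 × 7 = 560.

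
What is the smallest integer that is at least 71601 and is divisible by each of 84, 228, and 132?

The integer must be a common multiple of 84, 228, and 132, so a multiple of their LCM.
84 = 2^2 × 3 × 7
228 = 2^2 × 3 × 19
132 = 2^2 × 3 × 11
LCM(84, 228, 132) = 2^2 × 3 × 7 × 11 × 19 = 17556.
Smallest multiple of 17556 that is ≥ 71601: ⌈71601/17556⌉ × 17556 = 5 × 17556 = 87780.

87780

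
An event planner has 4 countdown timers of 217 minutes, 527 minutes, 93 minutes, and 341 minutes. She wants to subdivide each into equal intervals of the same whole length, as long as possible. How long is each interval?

The interval must divide each timer length; the longest such is the gcd.
217 = 7 × 31
527 = 17 × 31
93 = 3 × 31
341 = 11 × 31
gcd(217, 527, 93, 341) = 31.

31 minutes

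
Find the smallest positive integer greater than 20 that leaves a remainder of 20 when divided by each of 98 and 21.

314

N − 20 must be a common multiple of 98 and 21.
98 = 2 × 7^2
21 = 3 × 7
LCM(98, 21) = 2 × 3 × 7^2 = 294.
Smallest N > 20 is LCM + 20 = 294 + 20 = 314.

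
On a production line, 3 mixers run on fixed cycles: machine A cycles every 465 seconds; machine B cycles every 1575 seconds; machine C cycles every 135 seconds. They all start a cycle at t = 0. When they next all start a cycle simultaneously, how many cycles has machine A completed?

All finish a whole number of cycles simultaneously at t = LCM of the periods.
465 = 3 × 5 × 31
1575 = 3^2 × 5^2 × 7
135 = 3^3 × 5
LCM(465, 1575, 135) = 3^3 × 5^2 × 7 × 31 = 146475.
Cycles for period 465: 146475 / 465 = 315.

315 cycles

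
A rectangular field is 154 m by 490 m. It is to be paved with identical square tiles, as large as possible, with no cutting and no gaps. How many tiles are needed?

385

Tile side = gcd(154, 490).
154 = 2 × 7 × 11
490 = 2 × 5 × 7^2
gcd(154, 490) = 2 × 7 = 14.
Tiles: (154/14) × (490/14) = 11 × 35 = 385.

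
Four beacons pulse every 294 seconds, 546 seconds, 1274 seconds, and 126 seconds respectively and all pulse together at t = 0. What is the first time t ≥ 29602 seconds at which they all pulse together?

34398 seconds

Joint pulses occur at multiples of LCM(294, 546, 1274, 126).
294 = 2 × 3 × 7^2
546 = 2 × 3 × 7 × 13
1274 = 2 × 7^2 × 13
126 = 2 × 3^2 × 7
LCM(294, 546, 1274, 126) = 2 × 3^2 × 7^2 × 13 = 11466.
Smallest multiple of 11466 that is ≥ 29602: ⌈29602/11466⌉ × 11466 = 3 × 11466 = 34398.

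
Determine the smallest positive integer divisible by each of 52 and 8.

52 = 2^2 × 13
8 = 2^3
LCM(52, 8) = 2^3 × 13 = 104.

104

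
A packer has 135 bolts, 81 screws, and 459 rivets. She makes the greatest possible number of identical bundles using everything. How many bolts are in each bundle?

5

Number of bundles = gcd(135, 81, 459).
135 = 3^3 × 5
81 = 3^4
459 = 3^3 × 17
gcd(135, 81, 459) = 3^3 = 27.
bolts per bundle = 135 / 27 = 5.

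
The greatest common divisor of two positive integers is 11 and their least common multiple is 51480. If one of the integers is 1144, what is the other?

495

For two integers, gcd × lcm = product, so the other is (11 × 51480) / 1144 = 566280 / 1144 = 495.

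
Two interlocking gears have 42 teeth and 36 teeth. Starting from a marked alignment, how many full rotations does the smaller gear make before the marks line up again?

The first common completion time is the LCM of the periods.
42 = 2 × 3 × 7
36 = 2^2 × 3^2
LCM(42, 36) = 2^2 × 3^2 × 7 = 252.
Rotations for period 36: 252 / 36 = 7.

7 rotations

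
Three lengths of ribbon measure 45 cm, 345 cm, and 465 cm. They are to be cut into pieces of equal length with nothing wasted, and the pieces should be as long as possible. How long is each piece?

15 cm

Each piece length must divide every original length, so the longest possible is gcd(45, 345, 465).
45 = 3^2 × 5
345 = 3 × 5 × 23
465 = 3 × 5 × 31
gcd(45, 345, 465) = 3 × 5 = 15.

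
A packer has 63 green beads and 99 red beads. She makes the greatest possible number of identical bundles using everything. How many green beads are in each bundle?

Number of bundles = gcd(63, 99).
63 = 3^2 × 7
99 = 3^2 × 11
gcd(63, 99) = 3^2 = 9.
green beads per bundle = 63 / 9 = 7.

7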